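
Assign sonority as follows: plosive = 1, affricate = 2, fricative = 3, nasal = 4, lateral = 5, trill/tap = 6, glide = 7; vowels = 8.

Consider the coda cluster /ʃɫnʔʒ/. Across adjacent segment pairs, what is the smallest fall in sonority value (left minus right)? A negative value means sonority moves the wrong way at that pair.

/ʃ/ — fricative, sonority 3.
/ɫ/ — lateral, sonority 5.
/n/ — nasal, sonority 4.
/ʔ/ — plosive, sonority 1.
/ʒ/ — fricative, sonority 3.
/ʃ/→/ɫ/: change -2.
/ɫ/→/n/: change +1.
/n/→/ʔ/: change +3.
/ʔ/→/ʒ/: change -2.
Minimum = -2.

-2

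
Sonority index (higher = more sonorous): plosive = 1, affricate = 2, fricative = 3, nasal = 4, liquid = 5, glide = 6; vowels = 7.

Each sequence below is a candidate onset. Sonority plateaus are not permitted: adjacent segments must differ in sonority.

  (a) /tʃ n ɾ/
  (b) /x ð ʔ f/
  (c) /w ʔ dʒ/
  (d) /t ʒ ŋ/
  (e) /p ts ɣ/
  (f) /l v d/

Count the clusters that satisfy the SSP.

(a) /tʃ n ɾ/: profile 2-4-5 — obeys.
(b) /x ð ʔ f/: profile 3-3-1-3 — violates.
(c) /w ʔ dʒ/: profile 6-1-2 — violates.
(d) /t ʒ ŋ/: profile 1-3-4 — obeys.
(e) /p ts ɣ/: profile 1-2-3 — obeys.
(f) /l v d/: profile 5-3-1 — violates.

3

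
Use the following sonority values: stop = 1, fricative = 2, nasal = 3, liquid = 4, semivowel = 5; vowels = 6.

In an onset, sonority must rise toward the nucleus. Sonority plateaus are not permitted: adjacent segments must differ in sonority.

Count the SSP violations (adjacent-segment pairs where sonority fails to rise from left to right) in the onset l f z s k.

4

/l/ — liquid, sonority 4.
/f/ — fricative, sonority 2.
/z/ — fricative, sonority 2.
/s/ — fricative, sonority 2.
/k/ — stop, sonority 1.
/l/→/f/: 4→2 (does not rise) — violation.
/f/→/z/: 2→2 (plateau) — violation.
/z/→/s/: 2→2 (plateau) — violation.
/s/→/k/: 2→1 (does not rise) — violation.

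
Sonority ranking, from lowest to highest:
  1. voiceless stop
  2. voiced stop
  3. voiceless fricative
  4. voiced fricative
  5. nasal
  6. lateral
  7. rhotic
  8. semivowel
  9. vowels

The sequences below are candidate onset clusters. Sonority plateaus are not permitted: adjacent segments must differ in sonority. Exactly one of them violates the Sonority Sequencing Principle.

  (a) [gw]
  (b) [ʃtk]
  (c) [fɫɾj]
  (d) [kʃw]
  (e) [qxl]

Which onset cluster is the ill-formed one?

b

(a) [gw]: profile 2-8 — obeys.
(b) [ʃtk]: profile 3-1-1 — violates.
(c) [fɫɾj]: profile 3-6-7-8 — obeys.
(d) [kʃw]: profile 1-3-8 — obeys.
(e) [qxl]: profile 1-3-6 — obeys.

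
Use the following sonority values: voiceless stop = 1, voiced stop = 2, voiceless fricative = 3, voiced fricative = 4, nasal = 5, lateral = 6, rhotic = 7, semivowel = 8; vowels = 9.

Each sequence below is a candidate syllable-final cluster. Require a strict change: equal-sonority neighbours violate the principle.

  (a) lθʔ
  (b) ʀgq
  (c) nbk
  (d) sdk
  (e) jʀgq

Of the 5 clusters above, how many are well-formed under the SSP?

(a) lθʔ: profile 6-3-1 — obeys.
(b) ʀgq: profile 7-2-1 — obeys.
(c) nbk: profile 5-2-1 — obeys.
(d) sdk: profile 3-2-1 — obeys.
(e) jʀgq: profile 8-7-2-1 — obeys.

5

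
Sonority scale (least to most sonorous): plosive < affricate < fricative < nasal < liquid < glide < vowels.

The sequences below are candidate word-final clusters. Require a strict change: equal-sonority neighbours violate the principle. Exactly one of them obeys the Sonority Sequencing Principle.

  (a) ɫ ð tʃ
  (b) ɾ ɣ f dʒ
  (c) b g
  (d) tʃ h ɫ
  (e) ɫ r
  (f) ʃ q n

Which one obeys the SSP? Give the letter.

(a) 5-3-2 → obeys
(b) 5-3-3-2 → violates
(c) 1-1 → violates
(d) 2-3-5 → violates
(e) 5-5 → violates
(f) 3-1-4 → violates

a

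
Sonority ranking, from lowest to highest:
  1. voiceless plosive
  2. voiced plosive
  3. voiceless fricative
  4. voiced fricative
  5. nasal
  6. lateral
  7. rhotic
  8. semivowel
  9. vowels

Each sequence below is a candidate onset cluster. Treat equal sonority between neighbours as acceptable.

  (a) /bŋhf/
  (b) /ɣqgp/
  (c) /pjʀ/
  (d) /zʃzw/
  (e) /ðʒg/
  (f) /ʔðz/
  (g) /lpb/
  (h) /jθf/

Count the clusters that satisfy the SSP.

1

(a) /bŋhf/: profile 2-5-3-3 — violates.
(b) /ɣqgp/: profile 4-1-2-1 — violates.
(c) /pjʀ/: profile 1-8-7 — violates.
(d) /zʃzw/: profile 4-3-4-8 — violates.
(e) /ðʒg/: profile 4-4-2 — violates.
(f) /ʔðz/: profile 1-4-4 — obeys.
(g) /lpb/: profile 6-1-2 — violates.
(h) /jθf/: profile 8-3-3 — violates.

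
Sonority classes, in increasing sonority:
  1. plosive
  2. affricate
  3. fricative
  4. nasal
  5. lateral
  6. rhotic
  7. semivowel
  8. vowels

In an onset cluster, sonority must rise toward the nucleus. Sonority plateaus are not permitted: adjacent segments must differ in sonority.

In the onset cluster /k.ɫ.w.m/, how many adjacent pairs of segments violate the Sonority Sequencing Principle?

/k/: plosive = 1.
/ɫ/: lateral = 5.
/w/: semivowel = 7.
/m/: nasal = 4.
/k/→/ɫ/: 1→5 (rises) — ok.
/ɫ/→/w/: 5→7 (rises) — ok.
/w/→/m/: 7→4 (does not rise) — violation.

1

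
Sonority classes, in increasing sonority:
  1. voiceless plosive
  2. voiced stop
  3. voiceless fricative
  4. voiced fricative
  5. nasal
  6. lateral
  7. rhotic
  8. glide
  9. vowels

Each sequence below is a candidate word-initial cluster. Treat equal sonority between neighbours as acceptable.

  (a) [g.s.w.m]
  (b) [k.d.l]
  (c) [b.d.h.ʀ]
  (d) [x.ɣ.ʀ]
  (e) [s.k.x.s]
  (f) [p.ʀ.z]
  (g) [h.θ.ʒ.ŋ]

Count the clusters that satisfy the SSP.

4

(a) 2-3-8-5 → violates
(b) 1-2-6 → obeys
(c) 2-2-3-7 → obeys
(d) 3-4-7 → obeys
(e) 3-1-3-3 → violates
(f) 1-7-4 → violates
(g) 3-3-4-5 → obeys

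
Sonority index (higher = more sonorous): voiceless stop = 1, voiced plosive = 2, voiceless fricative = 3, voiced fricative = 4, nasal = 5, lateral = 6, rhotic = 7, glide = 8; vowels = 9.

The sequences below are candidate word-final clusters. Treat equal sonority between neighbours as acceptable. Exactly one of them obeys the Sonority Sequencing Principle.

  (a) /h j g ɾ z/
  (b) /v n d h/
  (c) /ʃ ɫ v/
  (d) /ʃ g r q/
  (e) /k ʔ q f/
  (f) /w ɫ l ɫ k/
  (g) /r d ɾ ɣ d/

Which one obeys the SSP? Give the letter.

(a) 3-8-2-7-4 → violates
(b) 4-5-2-3 → violates
(c) 3-6-4 → violates
(d) 3-2-7-1 → violates
(e) 1-1-1-3 → violates
(f) 8-6-6-6-1 → obeys
(g) 7-2-7-4-2 → violates

f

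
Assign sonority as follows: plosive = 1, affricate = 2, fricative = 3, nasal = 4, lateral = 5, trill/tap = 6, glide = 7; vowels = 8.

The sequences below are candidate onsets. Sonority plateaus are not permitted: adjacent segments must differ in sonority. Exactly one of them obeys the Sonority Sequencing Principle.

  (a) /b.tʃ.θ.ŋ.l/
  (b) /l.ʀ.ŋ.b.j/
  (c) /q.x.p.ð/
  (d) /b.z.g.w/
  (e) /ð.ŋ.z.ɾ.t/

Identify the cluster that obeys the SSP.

a

(a) sonority 1-2-3-4-5: well-formed.
(b) sonority 5-6-4-1-7: ill-formed.
(c) sonority 1-3-1-3: ill-formed.
(d) sonority 1-3-1-7: ill-formed.
(e) sonority 3-4-3-6-1: ill-formed.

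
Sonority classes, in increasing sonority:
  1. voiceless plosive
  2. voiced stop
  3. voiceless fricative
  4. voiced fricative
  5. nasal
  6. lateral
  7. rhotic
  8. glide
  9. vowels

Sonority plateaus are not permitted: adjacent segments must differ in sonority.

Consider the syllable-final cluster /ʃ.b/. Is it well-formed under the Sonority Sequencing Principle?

/ʃ/ — voiceless fricative, sonority 3.
/b/ — voiced stop, sonority 2.
The profile 3-2 strictly falls, so the syllable-final cluster satisfies the SSP.

yes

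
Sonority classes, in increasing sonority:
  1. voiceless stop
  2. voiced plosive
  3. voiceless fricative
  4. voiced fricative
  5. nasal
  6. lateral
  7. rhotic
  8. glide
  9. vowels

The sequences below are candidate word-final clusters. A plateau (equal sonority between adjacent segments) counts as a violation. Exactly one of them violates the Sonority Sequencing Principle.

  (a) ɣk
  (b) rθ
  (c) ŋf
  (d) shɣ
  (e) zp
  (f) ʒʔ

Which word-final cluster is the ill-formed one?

(a) sonority 4-1: well-formed.
(b) sonority 7-3: well-formed.
(c) sonority 5-3: well-formed.
(d) sonority 3-3-4: ill-formed.
(e) sonority 4-1: well-formed.
(f) sonority 4-1: well-formed.

d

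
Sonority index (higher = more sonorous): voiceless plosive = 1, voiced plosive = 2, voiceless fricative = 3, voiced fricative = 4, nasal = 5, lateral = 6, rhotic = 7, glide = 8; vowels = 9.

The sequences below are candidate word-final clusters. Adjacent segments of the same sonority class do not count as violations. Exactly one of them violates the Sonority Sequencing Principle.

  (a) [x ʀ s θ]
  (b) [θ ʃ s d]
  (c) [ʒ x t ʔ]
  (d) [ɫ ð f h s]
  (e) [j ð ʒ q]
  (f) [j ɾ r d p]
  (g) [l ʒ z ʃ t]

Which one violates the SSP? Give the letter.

(a) [x ʀ s θ]: profile 3-7-3-3 — violates.
(b) [θ ʃ s d]: profile 3-3-3-2 — obeys.
(c) [ʒ x t ʔ]: profile 4-3-1-1 — obeys.
(d) [ɫ ð f h s]: profile 6-4-3-3-3 — obeys.
(e) [j ð ʒ q]: profile 8-4-4-1 — obeys.
(f) [j ɾ r d p]: profile 8-7-7-2-1 — obeys.
(g) [l ʒ z ʃ t]: profile 6-4-4-3-1 — obeys.

a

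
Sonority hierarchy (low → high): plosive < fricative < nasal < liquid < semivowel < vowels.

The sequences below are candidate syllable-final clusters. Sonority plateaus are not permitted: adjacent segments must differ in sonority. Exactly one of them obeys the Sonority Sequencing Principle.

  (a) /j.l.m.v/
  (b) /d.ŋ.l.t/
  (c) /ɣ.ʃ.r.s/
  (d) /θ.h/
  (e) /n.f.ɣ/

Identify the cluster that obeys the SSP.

a

(a) 5-4-3-2 → obeys
(b) 1-3-4-1 → violates
(c) 2-2-4-2 → violates
(d) 2-2 → violates
(e) 3-2-2 → violates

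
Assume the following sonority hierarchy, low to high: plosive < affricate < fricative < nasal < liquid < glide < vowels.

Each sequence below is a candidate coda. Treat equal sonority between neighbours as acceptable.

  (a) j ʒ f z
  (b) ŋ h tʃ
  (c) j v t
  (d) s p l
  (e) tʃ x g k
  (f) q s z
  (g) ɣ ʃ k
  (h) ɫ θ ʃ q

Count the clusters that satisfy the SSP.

5

(a) j ʒ f z: profile 6-3-3-3 — obeys.
(b) ŋ h tʃ: profile 4-3-2 — obeys.
(c) j v t: profile 6-3-1 — obeys.
(d) s p l: profile 3-1-5 — violates.
(e) tʃ x g k: profile 2-3-1-1 — violates.
(f) q s z: profile 1-3-3 — violates.
(g) ɣ ʃ k: profile 3-3-1 — obeys.
(h) ɫ θ ʃ q: profile 5-3-3-1 — obeys.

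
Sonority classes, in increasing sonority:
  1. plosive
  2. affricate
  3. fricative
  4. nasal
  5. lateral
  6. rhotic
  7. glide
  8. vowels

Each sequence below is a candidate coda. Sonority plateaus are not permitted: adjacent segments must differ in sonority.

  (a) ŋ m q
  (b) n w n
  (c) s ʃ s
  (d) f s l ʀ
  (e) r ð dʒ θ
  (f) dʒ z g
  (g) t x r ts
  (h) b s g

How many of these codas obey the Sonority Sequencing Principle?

(a) 4-4-1 → violates
(b) 4-7-4 → violates
(c) 3-3-3 → violates
(d) 3-3-5-6 → violates
(e) 6-3-2-3 → violates
(f) 2-3-1 → violates
(g) 1-3-6-2 → violates
(h) 1-3-1 → violates

0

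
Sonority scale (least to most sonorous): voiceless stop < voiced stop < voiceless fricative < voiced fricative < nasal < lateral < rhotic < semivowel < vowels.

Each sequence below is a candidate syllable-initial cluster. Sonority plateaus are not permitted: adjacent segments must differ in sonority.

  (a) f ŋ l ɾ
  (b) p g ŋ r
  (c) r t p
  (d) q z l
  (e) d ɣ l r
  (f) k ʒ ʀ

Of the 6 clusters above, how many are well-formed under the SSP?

(a) f ŋ l ɾ: profile 3-5-6-7 — obeys.
(b) p g ŋ r: profile 1-2-5-7 — obeys.
(c) r t p: profile 7-1-1 — violates.
(d) q z l: profile 1-4-6 — obeys.
(e) d ɣ l r: profile 2-4-6-7 — obeys.
(f) k ʒ ʀ: profile 1-4-7 — obeys.

5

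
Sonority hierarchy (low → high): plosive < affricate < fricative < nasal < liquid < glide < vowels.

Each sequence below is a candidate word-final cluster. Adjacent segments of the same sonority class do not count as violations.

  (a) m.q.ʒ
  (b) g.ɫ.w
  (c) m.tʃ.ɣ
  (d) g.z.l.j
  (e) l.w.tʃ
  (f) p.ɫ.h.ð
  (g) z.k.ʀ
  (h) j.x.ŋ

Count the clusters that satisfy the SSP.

0

(a) 4-1-3 → violates
(b) 1-5-6 → violates
(c) 4-2-3 → violates
(d) 1-3-5-6 → violates
(e) 5-6-2 → violates
(f) 1-5-3-3 → violates
(g) 3-1-5 → violates
(h) 6-3-4 → violates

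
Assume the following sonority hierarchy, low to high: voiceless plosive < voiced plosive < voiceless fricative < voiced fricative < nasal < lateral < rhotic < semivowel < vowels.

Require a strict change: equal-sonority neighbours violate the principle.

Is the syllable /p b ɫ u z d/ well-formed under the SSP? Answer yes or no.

yes

Onset: /p/ is a voiceless plosive (sonority 1), /b/ is a voiced plosive (sonority 2), /ɫ/ is a lateral (sonority 6); then the nucleus /u/ (sonority 9).
Onset profile 1-2-6-9 — rises to the nucleus.
Coda: /z/ is a voiced fricative (sonority 4), /d/ is a voiced plosive (sonority 2).
Coda profile 9-4-2 — falls from the nucleus.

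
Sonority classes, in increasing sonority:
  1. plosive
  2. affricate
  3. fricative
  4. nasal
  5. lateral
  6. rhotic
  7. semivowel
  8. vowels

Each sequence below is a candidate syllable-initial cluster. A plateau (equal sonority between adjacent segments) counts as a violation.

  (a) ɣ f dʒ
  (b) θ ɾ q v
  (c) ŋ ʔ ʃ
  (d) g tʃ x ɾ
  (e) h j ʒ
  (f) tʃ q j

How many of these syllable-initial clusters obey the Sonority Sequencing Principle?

(a) sonority 3-3-2: ill-formed.
(b) sonority 3-6-1-3: ill-formed.
(c) sonority 4-1-3: ill-formed.
(d) sonority 1-2-3-6: well-formed.
(e) sonority 3-7-3: ill-formed.
(f) sonority 2-1-7: ill-formed.

1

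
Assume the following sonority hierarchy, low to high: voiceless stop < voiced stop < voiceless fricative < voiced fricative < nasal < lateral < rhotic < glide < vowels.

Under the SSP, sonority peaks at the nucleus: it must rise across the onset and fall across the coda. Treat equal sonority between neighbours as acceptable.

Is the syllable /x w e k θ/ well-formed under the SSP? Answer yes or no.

no

Onset: /x/ is a voiceless fricative (sonority 3), /w/ is a glide (sonority 8); then the nucleus /e/ (sonority 9).
Onset profile 3-8-9 — rises to the nucleus.
Coda: /k/ is a voiceless stop (sonority 1), /θ/ is a voiceless fricative (sonority 3).
Coda profile 9-1-3 — does not fall throughout.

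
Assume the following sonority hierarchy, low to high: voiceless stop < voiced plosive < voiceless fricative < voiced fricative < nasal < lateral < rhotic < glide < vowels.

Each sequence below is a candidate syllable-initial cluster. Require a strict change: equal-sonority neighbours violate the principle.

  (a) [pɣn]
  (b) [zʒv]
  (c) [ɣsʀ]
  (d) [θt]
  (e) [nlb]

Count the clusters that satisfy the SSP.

1

(a) [pɣn]: profile 1-4-5 — obeys.
(b) [zʒv]: profile 4-4-4 — violates.
(c) [ɣsʀ]: profile 4-3-7 — violates.
(d) [θt]: profile 3-1 — violates.
(e) [nlb]: profile 5-6-2 — violates.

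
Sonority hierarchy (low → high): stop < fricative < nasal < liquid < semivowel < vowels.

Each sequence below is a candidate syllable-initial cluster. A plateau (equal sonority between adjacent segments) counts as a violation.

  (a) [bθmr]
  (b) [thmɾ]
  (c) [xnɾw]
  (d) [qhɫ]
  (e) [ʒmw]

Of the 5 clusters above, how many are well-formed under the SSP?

(a) sonority 1-2-3-4: well-formed.
(b) sonority 1-2-3-4: well-formed.
(c) sonority 2-3-4-5: well-formed.
(d) sonority 1-2-4: well-formed.
(e) sonority 2-3-5: well-formed.

5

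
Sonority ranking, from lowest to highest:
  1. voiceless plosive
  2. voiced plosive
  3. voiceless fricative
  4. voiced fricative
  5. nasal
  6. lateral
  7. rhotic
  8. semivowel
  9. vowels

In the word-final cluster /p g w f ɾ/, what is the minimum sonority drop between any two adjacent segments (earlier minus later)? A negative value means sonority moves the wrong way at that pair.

/p/ is a voiceless plosive (sonority 1).
/g/ is a voiced plosive (sonority 2).
/w/ is a semivowel (sonority 8).
/f/ is a voiceless fricative (sonority 3).
/ɾ/ is a rhotic (sonority 7).
/p/→/g/: change -1.
/g/→/w/: change -6.
/w/→/f/: change +5.
/f/→/ɾ/: change -4.
Minimum = -6.

-6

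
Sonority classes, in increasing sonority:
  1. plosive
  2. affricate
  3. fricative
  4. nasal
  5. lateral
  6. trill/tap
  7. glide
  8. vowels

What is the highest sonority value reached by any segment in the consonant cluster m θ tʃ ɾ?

6

/m/: nasal = 4.
/θ/: fricative = 3.
/tʃ/: affricate = 2.
/ɾ/: trill/tap = 6.
The maximum is 6.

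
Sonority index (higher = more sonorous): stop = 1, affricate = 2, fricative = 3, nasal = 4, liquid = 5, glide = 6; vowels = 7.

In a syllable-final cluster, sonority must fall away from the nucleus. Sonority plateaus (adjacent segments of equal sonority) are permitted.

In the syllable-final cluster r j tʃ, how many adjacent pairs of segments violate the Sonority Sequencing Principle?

/r/: liquid = 5.
/j/: glide = 6.
/tʃ/: affricate = 2.
/r/→/j/: 5→6 (does not fall) — violation.
/j/→/tʃ/: 6→2 (falls) — ok.

1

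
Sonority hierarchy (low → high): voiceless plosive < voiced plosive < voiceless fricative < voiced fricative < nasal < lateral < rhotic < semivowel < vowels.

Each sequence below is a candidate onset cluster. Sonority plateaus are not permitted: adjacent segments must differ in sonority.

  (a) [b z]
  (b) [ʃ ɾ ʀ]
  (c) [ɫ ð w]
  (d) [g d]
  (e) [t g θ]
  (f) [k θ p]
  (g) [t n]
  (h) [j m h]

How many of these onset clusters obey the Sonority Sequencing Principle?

(a) 2-4 → obeys
(b) 3-7-7 → violates
(c) 6-4-8 → violates
(d) 2-2 → violates
(e) 1-2-3 → obeys
(f) 1-3-1 → violates
(g) 1-5 → obeys
(h) 8-5-3 → violates

3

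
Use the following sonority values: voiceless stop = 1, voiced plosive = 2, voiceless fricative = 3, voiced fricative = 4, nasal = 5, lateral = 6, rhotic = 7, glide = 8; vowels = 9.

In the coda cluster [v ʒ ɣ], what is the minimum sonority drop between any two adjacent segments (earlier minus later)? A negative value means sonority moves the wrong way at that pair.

0

/v/ — voiced fricative, sonority 4.
/ʒ/ — voiced fricative, sonority 4.
/ɣ/ — voiced fricative, sonority 4.
/v/→/ʒ/: change +0.
/ʒ/→/ɣ/: change +0.
Minimum = 0.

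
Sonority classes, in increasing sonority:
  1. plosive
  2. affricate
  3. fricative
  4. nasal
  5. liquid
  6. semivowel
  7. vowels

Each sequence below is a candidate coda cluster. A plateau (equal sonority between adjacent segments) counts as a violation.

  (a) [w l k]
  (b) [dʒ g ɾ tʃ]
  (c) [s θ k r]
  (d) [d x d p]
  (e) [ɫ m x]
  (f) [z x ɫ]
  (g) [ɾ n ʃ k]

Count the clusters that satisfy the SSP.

(a) sonority 6-5-1: well-formed.
(b) sonority 2-1-5-2: ill-formed.
(c) sonority 3-3-1-5: ill-formed.
(d) sonority 1-3-1-1: ill-formed.
(e) sonority 5-4-3: well-formed.
(f) sonority 3-3-5: ill-formed.
(g) sonority 5-4-3-1: well-formed.

3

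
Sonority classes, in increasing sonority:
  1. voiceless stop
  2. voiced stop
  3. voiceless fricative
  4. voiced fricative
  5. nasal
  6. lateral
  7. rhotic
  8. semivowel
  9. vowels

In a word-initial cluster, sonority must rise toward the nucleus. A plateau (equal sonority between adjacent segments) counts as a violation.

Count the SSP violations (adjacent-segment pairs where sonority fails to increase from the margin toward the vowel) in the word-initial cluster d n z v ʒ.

3

/d/ — voiced stop, sonority 2.
/n/ — nasal, sonority 5.
/z/ — voiced fricative, sonority 4.
/v/ — voiced fricative, sonority 4.
/ʒ/ — voiced fricative, sonority 4.
/d/→/n/: 2→5 (rises) — ok.
/n/→/z/: 5→4 (does not rise) — violation.
/z/→/v/: 4→4 (plateau) — violation.
/v/→/ʒ/: 4→4 (plateau) — violation.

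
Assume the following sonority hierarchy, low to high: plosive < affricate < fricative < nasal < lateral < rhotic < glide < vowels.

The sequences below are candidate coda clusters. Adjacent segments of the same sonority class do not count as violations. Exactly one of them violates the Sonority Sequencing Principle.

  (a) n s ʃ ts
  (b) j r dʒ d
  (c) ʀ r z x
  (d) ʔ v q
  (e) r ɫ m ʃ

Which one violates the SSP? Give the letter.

d

(a) sonority 4-3-3-2: well-formed.
(b) sonority 7-6-2-1: well-formed.
(c) sonority 6-6-3-3: well-formed.
(d) sonority 1-3-1: ill-formed.
(e) sonority 6-5-4-3: well-formed.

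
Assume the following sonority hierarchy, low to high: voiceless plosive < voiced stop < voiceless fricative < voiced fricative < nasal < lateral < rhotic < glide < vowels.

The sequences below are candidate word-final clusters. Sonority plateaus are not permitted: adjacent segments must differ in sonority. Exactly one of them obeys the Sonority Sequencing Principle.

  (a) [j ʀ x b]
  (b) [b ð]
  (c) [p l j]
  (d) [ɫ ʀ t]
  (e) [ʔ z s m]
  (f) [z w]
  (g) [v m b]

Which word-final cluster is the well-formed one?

(a) sonority 8-7-3-2: well-formed.
(b) sonority 2-4: ill-formed.
(c) sonority 1-6-8: ill-formed.
(d) sonority 6-7-1: ill-formed.
(e) sonority 1-4-3-5: ill-formed.
(f) sonority 4-8: ill-formed.
(g) sonority 4-5-2: ill-formed.

a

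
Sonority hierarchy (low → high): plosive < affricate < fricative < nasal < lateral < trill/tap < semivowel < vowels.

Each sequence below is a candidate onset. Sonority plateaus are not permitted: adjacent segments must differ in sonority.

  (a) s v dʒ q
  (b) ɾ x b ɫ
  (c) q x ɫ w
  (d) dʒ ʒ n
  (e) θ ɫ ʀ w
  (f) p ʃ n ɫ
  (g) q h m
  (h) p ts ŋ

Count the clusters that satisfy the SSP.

6

(a) sonority 3-3-2-1: ill-formed.
(b) sonority 6-3-1-5: ill-formed.
(c) sonority 1-3-5-7: well-formed.
(d) sonority 2-3-4: well-formed.
(e) sonority 3-5-6-7: well-formed.
(f) sonority 1-3-4-5: well-formed.
(g) sonority 1-3-4: well-formed.
(h) sonority 1-2-4: well-formed.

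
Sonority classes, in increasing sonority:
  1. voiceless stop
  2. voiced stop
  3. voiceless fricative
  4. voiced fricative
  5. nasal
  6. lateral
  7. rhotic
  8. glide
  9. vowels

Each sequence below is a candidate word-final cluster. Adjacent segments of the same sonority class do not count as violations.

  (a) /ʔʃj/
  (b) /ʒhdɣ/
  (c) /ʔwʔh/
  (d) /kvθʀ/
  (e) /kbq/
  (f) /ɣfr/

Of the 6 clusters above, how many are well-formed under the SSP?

0

(a) sonority 1-3-8: ill-formed.
(b) sonority 4-3-2-4: ill-formed.
(c) sonority 1-8-1-3: ill-formed.
(d) sonority 1-4-3-7: ill-formed.
(e) sonority 1-2-1: ill-formed.
(f) sonority 4-3-7: ill-formed.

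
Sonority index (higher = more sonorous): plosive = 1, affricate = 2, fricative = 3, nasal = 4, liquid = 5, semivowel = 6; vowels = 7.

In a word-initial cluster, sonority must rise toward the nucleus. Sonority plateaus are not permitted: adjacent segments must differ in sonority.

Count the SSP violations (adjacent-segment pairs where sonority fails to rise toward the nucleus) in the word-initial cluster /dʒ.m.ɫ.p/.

/dʒ/ is an affricate (sonority 2).
/m/ is a nasal (sonority 4).
/ɫ/ is a liquid (sonority 5).
/p/ is a plosive (sonority 1).
/dʒ/→/m/: 2→4 (rises) — ok.
/m/→/ɫ/: 4→5 (rises) — ok.
/ɫ/→/p/: 5→1 (does not rise) — violation.

1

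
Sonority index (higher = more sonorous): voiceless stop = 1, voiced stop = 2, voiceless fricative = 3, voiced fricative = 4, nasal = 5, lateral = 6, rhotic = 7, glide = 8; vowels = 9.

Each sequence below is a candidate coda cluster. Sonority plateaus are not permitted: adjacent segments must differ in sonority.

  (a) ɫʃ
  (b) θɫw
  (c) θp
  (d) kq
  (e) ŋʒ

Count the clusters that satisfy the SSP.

3

(a) sonority 6-3: well-formed.
(b) sonority 3-6-8: ill-formed.
(c) sonority 3-1: well-formed.
(d) sonority 1-1: ill-formed.
(e) sonority 5-4: well-formed.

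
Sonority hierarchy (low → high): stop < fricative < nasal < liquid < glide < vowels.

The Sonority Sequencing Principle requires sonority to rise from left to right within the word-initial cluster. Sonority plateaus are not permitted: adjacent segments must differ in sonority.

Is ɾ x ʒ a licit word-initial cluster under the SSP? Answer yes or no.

/ɾ/: liquid = 4.
/x/: fricative = 2.
/ʒ/: fricative = 2.
The profile is 4-2-2. Between /ɾ/ (4) and /x/ (2) sonority does not rise, so the cluster violates the SSP.

no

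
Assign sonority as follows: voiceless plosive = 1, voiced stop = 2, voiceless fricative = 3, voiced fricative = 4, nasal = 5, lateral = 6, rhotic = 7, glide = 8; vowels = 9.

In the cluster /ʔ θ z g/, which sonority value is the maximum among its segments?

4

/ʔ/ is a voiceless plosive (sonority 1).
/θ/ is a voiceless fricative (sonority 3).
/z/ is a voiced fricative (sonority 4).
/g/ is a voiced stop (sonority 2).
The maximum is 4.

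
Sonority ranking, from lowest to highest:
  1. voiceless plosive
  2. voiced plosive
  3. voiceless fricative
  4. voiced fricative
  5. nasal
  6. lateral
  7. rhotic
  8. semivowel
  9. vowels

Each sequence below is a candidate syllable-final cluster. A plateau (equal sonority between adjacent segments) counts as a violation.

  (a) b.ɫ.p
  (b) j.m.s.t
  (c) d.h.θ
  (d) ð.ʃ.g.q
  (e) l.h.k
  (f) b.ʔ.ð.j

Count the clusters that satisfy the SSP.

3

(a) 2-6-1 → violates
(b) 8-5-3-1 → obeys
(c) 2-3-3 → violates
(d) 4-3-2-1 → obeys
(e) 6-3-1 → obeys
(f) 2-1-4-8 → violates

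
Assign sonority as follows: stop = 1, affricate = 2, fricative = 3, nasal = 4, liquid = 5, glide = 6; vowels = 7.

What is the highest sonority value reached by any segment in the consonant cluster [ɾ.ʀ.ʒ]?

5

/ɾ/ — liquid, sonority 5.
/ʀ/ — liquid, sonority 5.
/ʒ/ — fricative, sonority 3.
The maximum is 5.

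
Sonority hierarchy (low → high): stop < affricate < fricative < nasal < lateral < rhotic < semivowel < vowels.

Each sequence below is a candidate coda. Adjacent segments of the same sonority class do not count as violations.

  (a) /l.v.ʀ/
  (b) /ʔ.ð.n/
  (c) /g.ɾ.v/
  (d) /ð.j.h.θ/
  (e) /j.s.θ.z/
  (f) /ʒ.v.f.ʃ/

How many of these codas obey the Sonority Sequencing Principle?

(a) /l.v.ʀ/: profile 5-3-6 — violates.
(b) /ʔ.ð.n/: profile 1-3-4 — violates.
(c) /g.ɾ.v/: profile 1-6-3 — violates.
(d) /ð.j.h.θ/: profile 3-7-3-3 — violates.
(e) /j.s.θ.z/: profile 7-3-3-3 — obeys.
(f) /ʒ.v.f.ʃ/: profile 3-3-3-3 — obeys.

2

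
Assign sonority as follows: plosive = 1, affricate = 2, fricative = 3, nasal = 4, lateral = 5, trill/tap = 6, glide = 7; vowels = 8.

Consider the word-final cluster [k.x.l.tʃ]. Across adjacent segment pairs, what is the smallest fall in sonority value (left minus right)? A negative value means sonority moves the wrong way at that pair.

/k/ is a plosive (sonority 1).
/x/ is a fricative (sonority 3).
/l/ is a lateral (sonority 5).
/tʃ/ is an affricate (sonority 2).
/k/→/x/: change -2.
/x/→/l/: change -2.
/l/→/tʃ/: change +3.
Minimum = -2.

-2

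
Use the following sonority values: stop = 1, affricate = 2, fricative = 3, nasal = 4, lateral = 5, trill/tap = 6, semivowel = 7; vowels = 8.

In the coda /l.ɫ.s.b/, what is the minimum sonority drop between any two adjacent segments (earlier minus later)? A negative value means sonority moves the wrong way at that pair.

0

/l/ is a lateral (sonority 5).
/ɫ/ is a lateral (sonority 5).
/s/ is a fricative (sonority 3).
/b/ is a stop (sonority 1).
/l/→/ɫ/: change +0.
/ɫ/→/s/: change +2.
/s/→/b/: change +2.
Minimum = 0.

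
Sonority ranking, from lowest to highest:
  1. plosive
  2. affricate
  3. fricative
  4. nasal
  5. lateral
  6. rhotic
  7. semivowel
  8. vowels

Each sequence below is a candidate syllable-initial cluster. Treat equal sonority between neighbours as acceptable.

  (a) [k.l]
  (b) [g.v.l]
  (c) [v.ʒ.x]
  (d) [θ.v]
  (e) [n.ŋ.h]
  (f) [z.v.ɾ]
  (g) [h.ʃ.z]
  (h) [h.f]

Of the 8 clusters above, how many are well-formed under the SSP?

(a) [k.l]: profile 1-5 — obeys.
(b) [g.v.l]: profile 1-3-5 — obeys.
(c) [v.ʒ.x]: profile 3-3-3 — obeys.
(d) [θ.v]: profile 3-3 — obeys.
(e) [n.ŋ.h]: profile 4-4-3 — violates.
(f) [z.v.ɾ]: profile 3-3-6 — obeys.
(g) [h.ʃ.z]: profile 3-3-3 — obeys.
(h) [h.f]: profile 3-3 — obeys.

7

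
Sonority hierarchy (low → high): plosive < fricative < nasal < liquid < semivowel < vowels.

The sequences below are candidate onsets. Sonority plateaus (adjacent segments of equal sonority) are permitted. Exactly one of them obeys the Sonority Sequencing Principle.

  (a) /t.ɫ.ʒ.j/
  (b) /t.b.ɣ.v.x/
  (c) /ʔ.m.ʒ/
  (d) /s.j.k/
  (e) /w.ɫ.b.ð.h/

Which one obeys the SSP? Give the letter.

b

(a) 1-4-2-5 → violates
(b) 1-1-2-2-2 → obeys
(c) 1-3-2 → violates
(d) 2-5-1 → violates
(e) 5-4-1-2-2 → violates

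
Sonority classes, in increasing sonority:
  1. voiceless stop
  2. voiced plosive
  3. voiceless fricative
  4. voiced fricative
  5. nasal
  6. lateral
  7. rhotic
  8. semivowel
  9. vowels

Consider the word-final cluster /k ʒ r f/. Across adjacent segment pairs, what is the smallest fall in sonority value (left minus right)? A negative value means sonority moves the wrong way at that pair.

-3

/k/ — voiceless stop, sonority 1.
/ʒ/ — voiced fricative, sonority 4.
/r/ — rhotic, sonority 7.
/f/ — voiceless fricative, sonority 3.
/k/→/ʒ/: change -3.
/ʒ/→/r/: change -3.
/r/→/f/: change +4.
Minimum = -3.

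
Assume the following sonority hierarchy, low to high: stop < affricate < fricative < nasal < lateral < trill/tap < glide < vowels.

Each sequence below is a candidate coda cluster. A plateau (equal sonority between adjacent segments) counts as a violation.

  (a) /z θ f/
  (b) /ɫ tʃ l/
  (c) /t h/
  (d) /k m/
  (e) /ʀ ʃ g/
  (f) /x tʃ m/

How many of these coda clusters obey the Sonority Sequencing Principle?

1

(a) sonority 3-3-3: ill-formed.
(b) sonority 5-2-5: ill-formed.
(c) sonority 1-3: ill-formed.
(d) sonority 1-4: ill-formed.
(e) sonority 6-3-1: well-formed.
(f) sonority 3-2-4: ill-formed.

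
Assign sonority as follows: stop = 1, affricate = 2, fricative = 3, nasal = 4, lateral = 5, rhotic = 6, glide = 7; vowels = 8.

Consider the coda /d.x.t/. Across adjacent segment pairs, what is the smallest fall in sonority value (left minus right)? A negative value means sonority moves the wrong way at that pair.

-2

/d/ — stop, sonority 1.
/x/ — fricative, sonority 3.
/t/ — stop, sonority 1.
/d/→/x/: change -2.
/x/→/t/: change +2.
Minimum = -2.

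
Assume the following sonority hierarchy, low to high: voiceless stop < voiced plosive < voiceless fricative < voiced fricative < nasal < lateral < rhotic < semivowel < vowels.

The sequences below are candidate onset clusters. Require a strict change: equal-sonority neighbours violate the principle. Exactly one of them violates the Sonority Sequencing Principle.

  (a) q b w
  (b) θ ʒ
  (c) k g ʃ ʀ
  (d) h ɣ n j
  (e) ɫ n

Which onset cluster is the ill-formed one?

(a) sonority 1-2-8: well-formed.
(b) sonority 3-4: well-formed.
(c) sonority 1-2-3-7: well-formed.
(d) sonority 3-4-5-8: well-formed.
(e) sonority 6-5: ill-formed.

e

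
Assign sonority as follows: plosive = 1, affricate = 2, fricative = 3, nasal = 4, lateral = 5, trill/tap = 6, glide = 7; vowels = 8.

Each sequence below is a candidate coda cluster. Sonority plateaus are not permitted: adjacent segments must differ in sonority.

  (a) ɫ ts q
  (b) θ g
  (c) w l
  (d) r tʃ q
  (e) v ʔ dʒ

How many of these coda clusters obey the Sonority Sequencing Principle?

4

(a) ɫ ts q: profile 5-2-1 — obeys.
(b) θ g: profile 3-1 — obeys.
(c) w l: profile 7-5 — obeys.
(d) r tʃ q: profile 6-2-1 — obeys.
(e) v ʔ dʒ: profile 3-1-2 — violates.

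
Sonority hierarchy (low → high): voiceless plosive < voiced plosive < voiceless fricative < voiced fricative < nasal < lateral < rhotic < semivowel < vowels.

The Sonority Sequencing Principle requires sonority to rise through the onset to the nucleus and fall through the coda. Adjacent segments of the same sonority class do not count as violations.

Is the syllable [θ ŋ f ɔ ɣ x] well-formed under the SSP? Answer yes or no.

no

Onset: /θ/ is a voiceless fricative (sonority 3), /ŋ/ is a nasal (sonority 5), /f/ is a voiceless fricative (sonority 3); then the nucleus /ɔ/ (sonority 9).
Onset profile 3-5-3-9 — does not rise throughout.
Coda: /ɣ/ is a voiced fricative (sonority 4), /x/ is a voiceless fricative (sonority 3).
Coda profile 9-4-3 — falls from the nucleus.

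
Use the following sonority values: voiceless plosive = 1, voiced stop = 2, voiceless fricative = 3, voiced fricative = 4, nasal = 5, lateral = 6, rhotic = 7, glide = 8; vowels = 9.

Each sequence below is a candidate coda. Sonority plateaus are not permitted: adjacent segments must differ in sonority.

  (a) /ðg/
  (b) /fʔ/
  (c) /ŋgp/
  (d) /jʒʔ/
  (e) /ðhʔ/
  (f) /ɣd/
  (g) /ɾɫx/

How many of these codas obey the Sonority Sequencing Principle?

(a) sonority 4-2: well-formed.
(b) sonority 3-1: well-formed.
(c) sonority 5-2-1: well-formed.
(d) sonority 8-4-1: well-formed.
(e) sonority 4-3-1: well-formed.
(f) sonority 4-2: well-formed.
(g) sonority 7-6-3: well-formed.

7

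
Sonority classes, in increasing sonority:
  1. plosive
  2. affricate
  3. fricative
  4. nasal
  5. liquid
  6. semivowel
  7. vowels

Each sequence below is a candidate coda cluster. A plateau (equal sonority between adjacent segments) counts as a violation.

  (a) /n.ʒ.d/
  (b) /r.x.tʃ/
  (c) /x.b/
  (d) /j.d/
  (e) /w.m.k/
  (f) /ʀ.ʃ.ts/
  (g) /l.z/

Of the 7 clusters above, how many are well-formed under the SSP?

(a) sonority 4-3-1: well-formed.
(b) sonority 5-3-2: well-formed.
(c) sonority 3-1: well-formed.
(d) sonority 6-1: well-formed.
(e) sonority 6-4-1: well-formed.
(f) sonority 5-3-2: well-formed.
(g) sonority 5-3: well-formed.

7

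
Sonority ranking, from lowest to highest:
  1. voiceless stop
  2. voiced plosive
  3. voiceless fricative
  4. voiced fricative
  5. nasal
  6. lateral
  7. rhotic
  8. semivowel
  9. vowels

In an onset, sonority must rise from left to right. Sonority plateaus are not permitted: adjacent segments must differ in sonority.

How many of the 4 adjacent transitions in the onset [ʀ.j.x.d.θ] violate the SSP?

2

/ʀ/ is a rhotic (sonority 7).
/j/ is a semivowel (sonority 8).
/x/ is a voiceless fricative (sonority 3).
/d/ is a voiced plosive (sonority 2).
/θ/ is a voiceless fricative (sonority 3).
/ʀ/→/j/: 7→8 (rises) — ok.
/j/→/x/: 8→3 (does not rise) — violation.
/x/→/d/: 3→2 (does not rise) — violation.
/d/→/θ/: 2→3 (rises) — ok.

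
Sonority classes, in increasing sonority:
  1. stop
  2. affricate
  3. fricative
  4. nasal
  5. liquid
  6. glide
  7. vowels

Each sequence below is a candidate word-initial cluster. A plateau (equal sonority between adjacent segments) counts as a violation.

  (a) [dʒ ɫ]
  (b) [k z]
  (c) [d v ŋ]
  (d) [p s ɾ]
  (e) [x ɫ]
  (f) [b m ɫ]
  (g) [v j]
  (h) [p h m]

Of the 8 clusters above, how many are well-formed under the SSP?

8

(a) sonority 2-5: well-formed.
(b) sonority 1-3: well-formed.
(c) sonority 1-3-4: well-formed.
(d) sonority 1-3-5: well-formed.
(e) sonority 3-5: well-formed.
(f) sonority 1-4-5: well-formed.
(g) sonority 3-6: well-formed.
(h) sonority 1-3-4: well-formed.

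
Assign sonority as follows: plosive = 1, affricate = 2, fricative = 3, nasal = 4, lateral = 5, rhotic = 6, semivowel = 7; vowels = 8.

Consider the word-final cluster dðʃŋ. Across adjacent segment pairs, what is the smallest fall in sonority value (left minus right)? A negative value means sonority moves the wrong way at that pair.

-2

/d/ is a plosive (sonority 1).
/ð/ is a fricative (sonority 3).
/ʃ/ is a fricative (sonority 3).
/ŋ/ is a nasal (sonority 4).
/d/→/ð/: change -2.
/ð/→/ʃ/: change +0.
/ʃ/→/ŋ/: change -1.
Minimum = -2.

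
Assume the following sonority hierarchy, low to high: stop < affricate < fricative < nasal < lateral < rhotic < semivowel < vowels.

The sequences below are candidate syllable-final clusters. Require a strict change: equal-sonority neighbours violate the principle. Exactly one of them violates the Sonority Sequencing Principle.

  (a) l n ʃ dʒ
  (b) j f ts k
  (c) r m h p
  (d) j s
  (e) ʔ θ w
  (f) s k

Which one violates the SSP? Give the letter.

e

(a) l n ʃ dʒ: profile 5-4-3-2 — obeys.
(b) j f ts k: profile 7-3-2-1 — obeys.
(c) r m h p: profile 6-4-3-1 — obeys.
(d) j s: profile 7-3 — obeys.
(e) ʔ θ w: profile 1-3-7 — violates.
(f) s k: profile 3-1 — obeys.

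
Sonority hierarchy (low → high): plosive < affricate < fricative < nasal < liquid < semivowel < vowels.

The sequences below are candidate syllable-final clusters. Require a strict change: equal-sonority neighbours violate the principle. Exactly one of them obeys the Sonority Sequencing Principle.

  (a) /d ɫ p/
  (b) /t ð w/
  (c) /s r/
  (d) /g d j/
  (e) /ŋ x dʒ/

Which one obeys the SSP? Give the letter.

(a) sonority 1-5-1: ill-formed.
(b) sonority 1-3-6: ill-formed.
(c) sonority 3-5: ill-formed.
(d) sonority 1-1-6: ill-formed.
(e) sonority 4-3-2: well-formed.

e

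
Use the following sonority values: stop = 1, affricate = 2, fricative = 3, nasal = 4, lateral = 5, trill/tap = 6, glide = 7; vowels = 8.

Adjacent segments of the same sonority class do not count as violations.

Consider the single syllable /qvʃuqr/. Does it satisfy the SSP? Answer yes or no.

Onset: /q/ is a stop (sonority 1), /v/ is a fricative (sonority 3), /ʃ/ is a fricative (sonority 3); then the nucleus /u/ (sonority 8).
Onset profile 1-3-3-8 — rises to the nucleus.
Coda: /q/ is a stop (sonority 1), /r/ is a trill/tap (sonority 6).
Coda profile 8-1-6 — does not fall throughout.

no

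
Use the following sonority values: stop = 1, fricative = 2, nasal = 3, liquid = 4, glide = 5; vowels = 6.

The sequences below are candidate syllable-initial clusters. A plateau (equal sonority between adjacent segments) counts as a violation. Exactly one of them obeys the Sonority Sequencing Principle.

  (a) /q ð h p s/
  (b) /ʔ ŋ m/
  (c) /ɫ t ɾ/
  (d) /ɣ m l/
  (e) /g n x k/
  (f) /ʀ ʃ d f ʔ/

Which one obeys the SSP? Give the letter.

d

(a) sonority 1-2-2-1-2: ill-formed.
(b) sonority 1-3-3: ill-formed.
(c) sonority 4-1-4: ill-formed.
(d) sonority 2-3-4: well-formed.
(e) sonority 1-3-2-1: ill-formed.
(f) sonority 4-2-1-2-1: ill-formed.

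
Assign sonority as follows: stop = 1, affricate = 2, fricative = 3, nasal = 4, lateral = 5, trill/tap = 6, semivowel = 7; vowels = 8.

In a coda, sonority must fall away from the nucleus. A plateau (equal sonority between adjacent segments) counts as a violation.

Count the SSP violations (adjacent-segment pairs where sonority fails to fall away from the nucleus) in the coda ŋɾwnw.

/ŋ/ — nasal, sonority 4.
/ɾ/ — trill/tap, sonority 6.
/w/ — semivowel, sonority 7.
/n/ — nasal, sonority 4.
/w/ — semivowel, sonority 7.
/ŋ/→/ɾ/: 4→6 (does not fall) — violation.
/ɾ/→/w/: 6→7 (does not fall) — violation.
/w/→/n/: 7→4 (falls) — ok.
/n/→/w/: 4→7 (does not fall) — violation.

3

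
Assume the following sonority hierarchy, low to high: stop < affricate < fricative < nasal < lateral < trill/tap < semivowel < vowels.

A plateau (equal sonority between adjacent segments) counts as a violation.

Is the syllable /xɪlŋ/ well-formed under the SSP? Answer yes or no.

yes

Onset: /x/ is a fricative (sonority 3); then the nucleus /ɪ/ (sonority 8).
Onset profile 3-8 — rises to the nucleus.
Coda: /l/ is a lateral (sonority 5), /ŋ/ is a nasal (sonority 4).
Coda profile 8-5-4 — falls from the nucleus.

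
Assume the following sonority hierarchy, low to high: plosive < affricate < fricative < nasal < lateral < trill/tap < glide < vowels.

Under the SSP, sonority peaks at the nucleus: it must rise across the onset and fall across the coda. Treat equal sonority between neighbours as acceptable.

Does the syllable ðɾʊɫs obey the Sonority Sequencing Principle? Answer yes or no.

yes

Onset: /ð/ is a fricative (sonority 3), /ɾ/ is a trill/tap (sonority 6); then the nucleus /ʊ/ (sonority 8).
Onset profile 3-6-8 — rises to the nucleus.
Coda: /ɫ/ is a lateral (sonority 5), /s/ is a fricative (sonority 3).
Coda profile 8-5-3 — falls from the nucleus.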